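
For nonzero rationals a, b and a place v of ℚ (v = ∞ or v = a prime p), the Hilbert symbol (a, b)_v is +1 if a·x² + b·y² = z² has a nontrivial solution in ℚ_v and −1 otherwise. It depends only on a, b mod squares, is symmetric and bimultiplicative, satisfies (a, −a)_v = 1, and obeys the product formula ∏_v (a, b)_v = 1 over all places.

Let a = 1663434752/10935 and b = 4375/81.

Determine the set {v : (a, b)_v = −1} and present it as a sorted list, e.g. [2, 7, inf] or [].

[5, 7]

Mod squares: a ≡ 7770, b ≡ 7. Check v ∈ {∞, 2, 3, 5, 7, 37}.
v=5: a=5^-1·(≡1), b=5^4·(≡2) mod 5; (1|5)=+1, (2|5)=-1; (−1)^{-1·4·2}·(+1)^4·(-1)^-1 = -1.
v=7: a=7^3·(≡1), b=7^1·(≡4) mod 7; (1|7)=+1, (4|7)=+1; (−1)^{3·1·3}·(+1)^1·(+1)^3 = -1.
v=2: v_2(a)=17, v_2(b)=0; units ≡ 5, 7 (mod 8); ε·ε+αω+βω = 0·1+17·0+0·1 ≡ 0  ⇒  (a,b)_2 = +1.
v=3: a=3^-7·(≡1), b=3^-4·(≡1) mod 3; (1|3)=+1, (1|3)=+1; (−1)^{-7·-4·1}·(+1)^-4·(+1)^-7 = +1.
v=∞: 7770 > 0 and 7 > 0  ⇒  (a,b)_∞ = +1.
v=37: a=37^1·(≡9), b=37^0·(≡33) mod 37; (9|37)=+1, (33|37)=+1; (−1)^{1·0·18}·(+1)^0·(+1)^1 = +1.
Ram(7770, 7) = {5, 7}; no ℚ_5-point on the conic.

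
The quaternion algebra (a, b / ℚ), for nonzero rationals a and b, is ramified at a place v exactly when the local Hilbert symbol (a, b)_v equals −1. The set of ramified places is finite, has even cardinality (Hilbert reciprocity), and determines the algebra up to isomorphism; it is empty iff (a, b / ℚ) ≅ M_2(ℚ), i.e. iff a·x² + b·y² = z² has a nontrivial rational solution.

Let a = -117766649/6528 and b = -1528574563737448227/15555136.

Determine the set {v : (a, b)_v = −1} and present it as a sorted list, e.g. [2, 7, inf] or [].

[2, 11, 17, inf]

Mod squares: a ≡ -102102, b ≡ -3. Check v ∈ {∞, 2, 3, 7, 11, 13, 17, 29}.
v=29: a=29^0·(≡20), b=29^-2·(≡3) mod 29; (20|29)=+1, (3|29)=-1; (−1)^{0·-2·14}·(+1)^-2·(-1)^0 = +1.
v=7: a=7^7·(≡1), b=7^10·(≡1) mod 7; (1|7)=+1, (1|7)=+1; (−1)^{7·10·3}·(+1)^10·(+1)^7 = +1.
v=∞: -102102 < 0 and -3 < 0  ⇒  (a,b)_∞ = -1.
v=2: v_2(a)=-7, v_2(b)=-6; units ≡ 5, 5 (mod 8); ε·ε+αω+βω = 0·0+-7·1+-6·1 ≡ 1  ⇒  (a,b)_2 = -1.
v=11: a=11^1·(≡2), b=11^4·(≡10) mod 11; (2|11)=-1, (10|11)=-1; (−1)^{1·4·5}·(-1)^4·(-1)^1 = -1.
v=13: a=13^1·(≡6), b=13^2·(≡10) mod 13; (6|13)=-1, (10|13)=+1; (−1)^{1·2·6}·(-1)^2·(+1)^1 = +1.
v=3: a=3^-1·(≡1), b=3^7·(≡2) mod 3; (1|3)=+1, (2|3)=-1; (−1)^{-1·7·1}·(+1)^7·(-1)^-1 = +1.
v=17: a=17^-1·(≡12), b=17^-2·(≡10) mod 17; (12|17)=-1, (10|17)=-1; (−1)^{-1·-2·8}·(-1)^-2·(-1)^-1 = -1.
|Ram(-102102, -3)| = 4, even; anisotropic at {2, 11, 17, ∞}.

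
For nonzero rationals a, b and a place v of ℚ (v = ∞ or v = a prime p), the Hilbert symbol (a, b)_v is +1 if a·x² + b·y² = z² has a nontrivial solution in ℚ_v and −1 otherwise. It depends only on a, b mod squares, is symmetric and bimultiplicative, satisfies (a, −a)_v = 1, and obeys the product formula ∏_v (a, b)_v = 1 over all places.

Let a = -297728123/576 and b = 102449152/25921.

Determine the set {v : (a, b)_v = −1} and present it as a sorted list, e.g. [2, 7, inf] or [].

[17, 23, 29, 31]

(a, b) ≡ (-2460563, 37) mod (ℚ^×)²; places V = {2, 3, 7, 11, 13, 17, 23, 29, 31, 37, ∞}.
(a,b)_7: α=1, u≡3; β=-2, v≡2 (mod 7); (3|7)=-1, (2|7)=+1; sign (−1)^0·-1^-2·+1^1 = +1.
(a,b)_2: α=-6, β=14; u≡5, v≡5 (mod 8); ε(u)ε(v)=0·0, αω(v)=-6·1, βω(u)=14·1; sum ≡ 0  ⇒  +1.
(a,b)_29: α=1, u≡13; β=0, v≡21 (mod 29); (13|29)=+1, (21|29)=-1; sign (−1)^0·+1^0·-1^1 = -1.
(a,b)_13: α=0, u≡12; β=2, v≡8 (mod 13); (12|13)=+1, (8|13)=-1; sign (−1)^0·+1^2·-1^0 = +1.
(a,b)_37: α=0, u≡7; β=1, v≡30 (mod 37); (7|37)=+1, (30|37)=+1; sign (−1)^0·+1^1·+1^0 = +1.
(a,b)_17: α=1, u≡1; β=0, v≡14 (mod 17); (1|17)=+1, (14|17)=-1; sign (−1)^0·+1^0·-1^1 = -1.
(a,b)_11: α=2, u≡4; β=0, v≡5 (mod 11); (4|11)=+1, (5|11)=+1; sign (−1)^0·+1^0·+1^2 = +1.
(a,b)_31: α=1, u≡28; β=0, v≡27 (mod 31); (28|31)=+1, (27|31)=-1; sign (−1)^0·+1^0·-1^1 = -1.
(a,b)_3: α=-2, u≡1; β=0, v≡1 (mod 3); (1|3)=+1, (1|3)=+1; sign (−1)^0·+1^0·+1^-2 = +1.
(a,b)_23: α=1, u≡21; β=-2, v≡15 (mod 23); (21|23)=-1, (15|23)=-1; sign (−1)^0·-1^-2·-1^1 = -1.
(a,b)_∞: sgn(-2460563)=−, sgn(37)=+, so +1.
Ram(-2460563, 37) = {17, 23, 29, 31}; no ℚ_17-point on the conic.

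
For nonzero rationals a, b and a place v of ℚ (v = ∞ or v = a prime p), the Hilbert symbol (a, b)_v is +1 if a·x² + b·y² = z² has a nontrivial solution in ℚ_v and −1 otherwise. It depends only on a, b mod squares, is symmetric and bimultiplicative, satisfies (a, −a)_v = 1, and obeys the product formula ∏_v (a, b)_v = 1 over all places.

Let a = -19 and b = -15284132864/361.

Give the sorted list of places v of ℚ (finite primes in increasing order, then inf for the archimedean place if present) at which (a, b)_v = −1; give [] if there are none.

[19, 31, 37, inf]

(a, b) ≡ (-19, -88319) mod (ℚ^×)²; places V = {2, 7, 11, 13, 19, 31, 37, ∞}.
(a,b)_2: α=0, β=10; u≡5, v≡1 (mod 8); ε(u)ε(v)=0·0, αω(v)=0·0, βω(u)=10·1; sum ≡ 0  ⇒  +1.
(a,b)_13: α=0, u≡7; β=2, v≡3 (mod 13); (7|13)=-1, (3|13)=+1; sign (−1)^0·-1^2·+1^0 = +1.
(a,b)_11: α=0, u≡3; β=1, v≡9 (mod 11); (3|11)=+1, (9|11)=+1; sign (−1)^0·+1^1·+1^0 = +1.
(a,b)_37: α=0, u≡18; β=1, v≡23 (mod 37); (18|37)=-1, (23|37)=-1; sign (−1)^0·-1^1·-1^0 = -1.
(a,b)_∞: sgn(-19)=−, sgn(-88319)=−, so -1.
(a,b)_19: α=1, u≡18; β=-2, v≡10 (mod 19); (18|19)=-1, (10|19)=-1; sign (−1)^0·-1^-2·-1^1 = -1.
(a,b)_7: α=0, u≡2; β=1, v≡2 (mod 7); (2|7)=+1, (2|7)=+1; sign (−1)^0·+1^1·+1^0 = +1.
(a,b)_31: α=0, u≡12; β=1, v≡30 (mod 31); (12|31)=-1, (30|31)=-1; sign (−1)^0·-1^1·-1^0 = -1.
(-19, -88319 / ℚ) ramifies at {19, 31, 37, ∞}: a division algebra.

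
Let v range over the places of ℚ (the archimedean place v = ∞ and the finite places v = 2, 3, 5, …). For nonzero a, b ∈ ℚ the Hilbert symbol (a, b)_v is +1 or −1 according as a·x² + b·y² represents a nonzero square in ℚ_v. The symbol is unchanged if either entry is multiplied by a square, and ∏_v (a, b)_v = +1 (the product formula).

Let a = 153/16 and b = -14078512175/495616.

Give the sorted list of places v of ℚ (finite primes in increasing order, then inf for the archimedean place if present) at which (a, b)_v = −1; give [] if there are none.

Mod squares: a ≡ 17, b ≡ -39767. Check v ∈ {∞, 2, 3, 5, 7, 11, 13, 17, 19, 23}.
v=17: a=17^1·(≡8), b=17^2·(≡2) mod 17; (8|17)=+1, (2|17)=+1; (−1)^{1·2·8}·(+1)^2·(+1)^1 = +1.
v=3: a=3^2·(≡2), b=3^0·(≡1) mod 3; (2|3)=-1, (1|3)=+1; (−1)^{2·0·1}·(-1)^0·(+1)^2 = +1.
v=7: a=7^0·(≡3), b=7^3·(≡5) mod 7; (3|7)=-1, (5|7)=-1; (−1)^{0·3·3}·(-1)^3·(-1)^0 = -1.
v=11: a=11^0·(≡2), b=11^-2·(≡5) mod 11; (2|11)=-1, (5|11)=+1; (−1)^{0·-2·5}·(-1)^-2·(+1)^0 = +1.
v=2: v_2(a)=-4, v_2(b)=-12; units ≡ 1, 1 (mod 8); ε·ε+αω+βω = 0·0+-4·0+-12·0 ≡ 0  ⇒  (a,b)_2 = +1.
v=19: a=19^0·(≡6), b=19^1·(≡6) mod 19; (6|19)=+1, (6|19)=+1; (−1)^{0·1·9}·(+1)^1·(+1)^0 = +1.
v=∞: 17 > 0 and -39767 < 0  ⇒  (a,b)_∞ = +1.
v=23: a=23^0·(≡11), b=23^1·(≡20) mod 23; (11|23)=-1, (20|23)=-1; (−1)^{0·1·11}·(-1)^1·(-1)^0 = -1.
v=5: a=5^0·(≡3), b=5^2·(≡3) mod 5; (3|5)=-1, (3|5)=-1; (−1)^{0·2·2}·(-1)^2·(-1)^0 = +1.
v=13: a=13^0·(≡12), b=13^1·(≡4) mod 13; (12|13)=+1, (4|13)=+1; (−1)^{0·1·6}·(+1)^1·(+1)^0 = +1.
|Ram(17, -39767)| = 2, even; anisotropic at {7, 23}.

[7, 23]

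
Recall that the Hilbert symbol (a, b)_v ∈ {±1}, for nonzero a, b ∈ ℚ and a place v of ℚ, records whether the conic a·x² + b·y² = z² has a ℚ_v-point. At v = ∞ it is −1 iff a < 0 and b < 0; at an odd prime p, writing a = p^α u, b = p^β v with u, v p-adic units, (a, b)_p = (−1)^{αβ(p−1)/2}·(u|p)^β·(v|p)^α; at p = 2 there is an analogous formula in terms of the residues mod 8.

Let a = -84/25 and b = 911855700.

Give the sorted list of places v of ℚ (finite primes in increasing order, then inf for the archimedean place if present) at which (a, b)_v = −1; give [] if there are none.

Mod squares: a ≡ -21, b ≡ 20677. Check v ∈ {∞, 2, 3, 5, 7, 23, 29, 31}.
v=5: a=5^-2·(≡1), b=5^2·(≡3) mod 5; (1|5)=+1, (3|5)=-1; (−1)^{-2·2·2}·(+1)^2·(-1)^-2 = +1.
v=23: a=23^0·(≡4), b=23^1·(≡18) mod 23; (4|23)=+1, (18|23)=+1; (−1)^{0·1·11}·(+1)^1·(+1)^0 = +1.
v=7: a=7^1·(≡4), b=7^2·(≡3) mod 7; (4|7)=+1, (3|7)=-1; (−1)^{1·2·3}·(+1)^2·(-1)^1 = -1.
v=31: a=31^0·(≡14), b=31^1·(≡9) mod 31; (14|31)=+1, (9|31)=+1; (−1)^{0·1·15}·(+1)^1·(+1)^0 = +1.
v=2: v_2(a)=2, v_2(b)=2; units ≡ 3, 5 (mod 8); ε·ε+αω+βω = 1·0+2·1+2·1 ≡ 0  ⇒  (a,b)_2 = +1.
v=29: a=29^0·(≡21), b=29^1·(≡21) mod 29; (21|29)=-1, (21|29)=-1; (−1)^{0·1·14}·(-1)^1·(-1)^0 = -1.
v=3: a=3^1·(≡2), b=3^2·(≡1) mod 3; (2|3)=-1, (1|3)=+1; (−1)^{1·2·1}·(-1)^2·(+1)^1 = +1.
v=∞: -21 < 0 and 20677 > 0  ⇒  (a,b)_∞ = +1.
(-21, 20677 / ℚ) ramifies at {7, 29}: a division algebra.

[7, 29]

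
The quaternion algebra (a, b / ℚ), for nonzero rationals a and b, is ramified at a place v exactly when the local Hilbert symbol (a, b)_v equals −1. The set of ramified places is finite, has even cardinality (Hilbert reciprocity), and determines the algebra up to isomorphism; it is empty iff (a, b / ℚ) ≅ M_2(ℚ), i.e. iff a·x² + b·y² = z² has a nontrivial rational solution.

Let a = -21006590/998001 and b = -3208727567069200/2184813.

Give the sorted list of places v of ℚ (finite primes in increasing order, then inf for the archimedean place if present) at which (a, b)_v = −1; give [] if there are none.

(a, b) ≡ (-110, -5513629) mod (ℚ^×)²; places V = {2, 3, 5, 11, 19, 23, 29, 31, 37, ∞}.
(a,b)_31: α=0, u≡7; β=1, v≡4 (mod 31); (7|31)=+1, (4|31)=+1; sign (−1)^0·+1^1·+1^0 = +1.
(a,b)_37: α=-2, u≡9; β=-1, v≡24 (mod 37); (9|37)=+1, (24|37)=-1; sign (−1)^0·+1^-1·-1^-2 = +1.
(a,b)_19: α=2, u≡1; β=1, v≡12 (mod 19); (1|19)=+1, (12|19)=-1; sign (−1)^0·+1^1·-1^2 = +1.
(a,b)_29: α=0, u≡1; β=2, v≡28 (mod 29); (1|29)=+1, (28|29)=+1; sign (−1)^0·+1^2·+1^0 = +1.
(a,b)_11: α=1, u≡5; β=3, v≡3 (mod 11); (5|11)=+1, (3|11)=+1; sign (−1)^1·+1^3·+1^1 = -1.
(a,b)_5: α=1, u≡2; β=2, v≡4 (mod 5); (2|5)=-1, (4|5)=+1; sign (−1)^0·-1^2·+1^1 = +1.
(a,b)_∞: sgn(-110)=−, sgn(-5513629)=−, so -1.
(a,b)_3: α=-6, u≡1; β=-10, v≡2 (mod 3); (1|3)=+1, (2|3)=-1; sign (−1)^0·+1^-10·-1^-6 = +1.
(a,b)_23: α=2, u≡10; β=3, v≡18 (mod 23); (10|23)=-1, (18|23)=+1; sign (−1)^0·-1^3·+1^2 = -1.
(a,b)_2: α=1, β=4; u≡1, v≡3 (mod 8); ε(u)ε(v)=0·1, αω(v)=1·1, βω(u)=4·0; sum ≡ 1  ⇒  -1.
|Ram(-110, -5513629)| = 4, even; anisotropic at {2, 11, 23, ∞}.

[2, 11, 23, inf]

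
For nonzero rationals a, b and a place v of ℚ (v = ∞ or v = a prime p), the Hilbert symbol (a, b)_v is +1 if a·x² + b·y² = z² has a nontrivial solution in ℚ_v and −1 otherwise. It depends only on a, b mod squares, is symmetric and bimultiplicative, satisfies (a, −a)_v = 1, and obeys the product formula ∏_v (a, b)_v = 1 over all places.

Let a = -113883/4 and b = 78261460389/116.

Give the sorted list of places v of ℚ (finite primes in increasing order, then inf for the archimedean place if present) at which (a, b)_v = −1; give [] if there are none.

(a, b) ≡ (-113883, 609) mod (ℚ^×)²; places V = {2, 3, 7, 11, 17, 19, 29, ∞}.
(a,b)_3: α=1, u≡1; β=7, v≡2 (mod 3); (1|3)=+1, (2|3)=-1; sign (−1)^1·+1^7·-1^1 = +1.
(a,b)_11: α=1, u≡5; β=0, v≡4 (mod 11); (5|11)=+1, (4|11)=+1; sign (−1)^0·+1^0·+1^1 = +1.
(a,b)_∞: sgn(-113883)=−, sgn(609)=+, so +1.
(a,b)_19: α=0, u≡15; β=2, v≡4 (mod 19); (15|19)=-1, (4|19)=+1; sign (−1)^0·-1^2·+1^0 = +1.
(a,b)_2: α=-2, β=-2; u≡5, v≡1 (mod 8); ε(u)ε(v)=0·0, αω(v)=-2·0, βω(u)=-2·1; sum ≡ 0  ⇒  +1.
(a,b)_17: α=1, u≡4; β=2, v≡7 (mod 17); (4|17)=+1, (7|17)=-1; sign (−1)^0·+1^2·-1^1 = -1.
(a,b)_29: α=1, u≡26; β=-1, v≡21 (mod 29); (26|29)=-1, (21|29)=-1; sign (−1)^0·-1^-1·-1^1 = +1.
(a,b)_7: α=1, u≡5; β=3, v≡6 (mod 7); (5|7)=-1, (6|7)=-1; sign (−1)^1·-1^3·-1^1 = -1.
|Ram(-113883, 609)| = 2, even; anisotropic at {7, 17}.

[7, 17]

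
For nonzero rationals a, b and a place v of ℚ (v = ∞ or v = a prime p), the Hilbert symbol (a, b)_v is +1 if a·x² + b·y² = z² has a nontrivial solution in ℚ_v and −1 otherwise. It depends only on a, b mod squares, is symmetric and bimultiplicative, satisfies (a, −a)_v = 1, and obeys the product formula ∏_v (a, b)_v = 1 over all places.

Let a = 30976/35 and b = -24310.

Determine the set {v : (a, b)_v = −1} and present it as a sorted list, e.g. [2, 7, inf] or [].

Mod squares: a ≡ 35, b ≡ -24310. Check v ∈ {∞, 2, 5, 7, 11, 13, 17}.
v=17: a=17^0·(≡2), b=17^1·(≡15) mod 17; (2|17)=+1, (15|17)=+1; (−1)^{0·1·8}·(+1)^1·(+1)^0 = +1.
v=13: a=13^0·(≡4), b=13^1·(≡2) mod 13; (4|13)=+1, (2|13)=-1; (−1)^{0·1·6}·(+1)^1·(-1)^0 = +1.
v=5: a=5^-1·(≡3), b=5^1·(≡3) mod 5; (3|5)=-1, (3|5)=-1; (−1)^{-1·1·2}·(-1)^1·(-1)^-1 = +1.
v=11: a=11^2·(≡7), b=11^1·(≡1) mod 11; (7|11)=-1, (1|11)=+1; (−1)^{2·1·5}·(-1)^1·(+1)^2 = -1.
v=7: a=7^-1·(≡3), b=7^0·(≡1) mod 7; (3|7)=-1, (1|7)=+1; (−1)^{-1·0·3}·(-1)^0·(+1)^-1 = +1.
v=2: v_2(a)=8, v_2(b)=1; units ≡ 3, 5 (mod 8); ε·ε+αω+βω = 1·0+8·1+1·1 ≡ 1  ⇒  (a,b)_2 = -1.
v=∞: 35 > 0 and -24310 < 0  ⇒  (a,b)_∞ = +1.
|Ram(35, -24310)| = 2, even; anisotropic at {2, 11}.

[2, 11]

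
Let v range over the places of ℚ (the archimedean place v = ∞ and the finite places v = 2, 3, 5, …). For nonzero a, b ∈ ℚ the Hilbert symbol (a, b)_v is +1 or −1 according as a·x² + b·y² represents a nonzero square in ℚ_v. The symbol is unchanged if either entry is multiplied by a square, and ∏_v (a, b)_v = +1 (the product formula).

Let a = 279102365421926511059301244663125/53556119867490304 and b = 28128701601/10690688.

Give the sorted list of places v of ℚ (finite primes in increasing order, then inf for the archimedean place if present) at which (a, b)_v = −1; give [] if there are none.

(a, b) ≡ (429, 2002) mod (ℚ^×)²; places V = {2, 3, 5, 7, 11, 13, 17, 19, 23, 31, 37, ∞}.
(a,b)_23: α=-2, u≡14; β=0, v≡6 (mod 23); (14|23)=-1, (6|23)=+1; sign (−1)^0·-1^0·+1^-2 = +1.
(a,b)_13: α=3, u≡6; β=1, v≡7 (mod 13); (6|13)=-1, (7|13)=-1; sign (−1)^0·-1^1·-1^3 = +1.
(a,b)_17: α=-6, u≡9; β=-4, v≡15 (mod 17); (9|17)=+1, (15|17)=+1; sign (−1)^0·+1^-4·+1^-6 = +1.
(a,b)_3: α=9, u≡2; β=4, v≡1 (mod 3); (2|3)=-1, (1|3)=+1; sign (−1)^0·-1^4·+1^9 = +1.
(a,b)_37: α=2, u≡2; β=0, v≡30 (mod 37); (2|37)=-1, (30|37)=+1; sign (−1)^0·-1^0·+1^2 = +1.
(a,b)_2: α=-22, β=-7; u≡5, v≡1 (mod 8); ε(u)ε(v)=0·0, αω(v)=-22·0, βω(u)=-7·1; sum ≡ 1  ⇒  -1.
(a,b)_31: α=6, u≡12; β=2, v≡7 (mod 31); (12|31)=-1, (7|31)=+1; sign (−1)^0·-1^2·+1^6 = +1.
(a,b)_11: α=3, u≡2; β=1, v≡10 (mod 11); (2|11)=-1, (10|11)=-1; sign (−1)^1·-1^1·-1^3 = -1.
(a,b)_∞: sgn(429)=+, sgn(2002)=+, so +1.
(a,b)_7: α=2, u≡2; β=1, v≡5 (mod 7); (2|7)=+1, (5|7)=-1; sign (−1)^0·+1^1·-1^2 = +1.
(a,b)_19: α=4, u≡6; β=2, v≡16 (mod 19); (6|19)=+1, (16|19)=+1; sign (−1)^0·+1^2·+1^4 = +1.
(a,b)_5: α=4, u≡4; β=0, v≡2 (mod 5); (4|5)=+1, (2|5)=-1; sign (−1)^0·+1^0·-1^4 = +1.
|Ram(429, 2002)| = 2, even; anisotropic at {2, 11}.

[2, 11]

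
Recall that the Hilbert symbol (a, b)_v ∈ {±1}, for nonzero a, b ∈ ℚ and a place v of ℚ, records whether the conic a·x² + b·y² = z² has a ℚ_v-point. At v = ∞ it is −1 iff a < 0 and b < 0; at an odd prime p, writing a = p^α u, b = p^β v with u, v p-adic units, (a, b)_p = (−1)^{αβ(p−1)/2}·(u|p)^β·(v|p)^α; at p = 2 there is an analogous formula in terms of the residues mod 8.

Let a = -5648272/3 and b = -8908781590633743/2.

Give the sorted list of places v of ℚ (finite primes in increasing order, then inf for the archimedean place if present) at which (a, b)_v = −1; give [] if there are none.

Mod squares: a ≡ -1059051, b ≡ -94. Check v ∈ {∞, 2, 3, 7, 13, 29, 37, 47}.
v=13: a=13^0·(≡11), b=13^2·(≡12) mod 13; (11|13)=-1, (12|13)=+1; (−1)^{0·2·6}·(-1)^2·(+1)^0 = +1.
v=2: v_2(a)=4, v_2(b)=-1; units ≡ 5, 1 (mod 8); ε·ε+αω+βω = 0·0+4·0+-1·1 ≡ 1  ⇒  (a,b)_2 = -1.
v=∞: -1059051 < 0 and -94 < 0  ⇒  (a,b)_∞ = -1.
v=7: a=7^1·(≡5), b=7^2·(≡4) mod 7; (5|7)=-1, (4|7)=+1; (−1)^{1·2·3}·(-1)^2·(+1)^1 = +1.
v=3: a=3^-1·(≡2), b=3^2·(≡2) mod 3; (2|3)=-1, (2|3)=-1; (−1)^{-1·2·1}·(-1)^2·(-1)^-1 = -1.
v=37: a=37^1·(≡2), b=37^2·(≡18) mod 37; (2|37)=-1, (18|37)=-1; (−1)^{1·2·18}·(-1)^2·(-1)^1 = -1.
v=47: a=47^1·(≡1), b=47^3·(≡40) mod 47; (1|47)=+1, (40|47)=-1; (−1)^{1·3·23}·(+1)^3·(-1)^1 = +1.
v=29: a=29^1·(≡18), b=29^2·(≡9) mod 29; (18|29)=-1, (9|29)=+1; (−1)^{1·2·14}·(-1)^2·(+1)^1 = +1.
(-1059051, -94 / ℚ) ramifies at {2, 3, 37, ∞}: a division algebra.

[2, 3, 37, inf]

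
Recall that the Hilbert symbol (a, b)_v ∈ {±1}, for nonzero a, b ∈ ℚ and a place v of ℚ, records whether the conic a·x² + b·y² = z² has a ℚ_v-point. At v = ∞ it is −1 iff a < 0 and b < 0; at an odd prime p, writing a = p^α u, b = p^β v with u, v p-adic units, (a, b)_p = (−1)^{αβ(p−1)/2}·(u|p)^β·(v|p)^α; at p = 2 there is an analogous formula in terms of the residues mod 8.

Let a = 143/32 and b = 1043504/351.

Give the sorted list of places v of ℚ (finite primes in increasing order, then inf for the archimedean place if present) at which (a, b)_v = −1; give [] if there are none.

[2, 13]

(a, b) ≡ (286, 429) mod (ℚ^×)²; places V = {2, 3, 7, 11, 13, ∞}.
(a,b)_3: α=0, u≡1; β=-3, v≡2 (mod 3); (1|3)=+1, (2|3)=-1; sign (−1)^0·+1^-3·-1^0 = +1.
(a,b)_∞: sgn(286)=+, sgn(429)=+, so +1.
(a,b)_11: α=1, u≡9; β=3, v≡8 (mod 11); (9|11)=+1, (8|11)=-1; sign (−1)^1·+1^3·-1^1 = +1.
(a,b)_13: α=1, u≡4; β=-1, v≡7 (mod 13); (4|13)=+1, (7|13)=-1; sign (−1)^0·+1^-1·-1^1 = -1.
(a,b)_7: α=0, u≡6; β=2, v≡2 (mod 7); (6|7)=-1, (2|7)=+1; sign (−1)^0·-1^2·+1^0 = +1.
(a,b)_2: α=-5, β=4; u≡7, v≡5 (mod 8); ε(u)ε(v)=1·0, αω(v)=-5·1, βω(u)=4·0; sum ≡ 1  ⇒  -1.
|Ram(286, 429)| = 2, even; anisotropic at {2, 13}.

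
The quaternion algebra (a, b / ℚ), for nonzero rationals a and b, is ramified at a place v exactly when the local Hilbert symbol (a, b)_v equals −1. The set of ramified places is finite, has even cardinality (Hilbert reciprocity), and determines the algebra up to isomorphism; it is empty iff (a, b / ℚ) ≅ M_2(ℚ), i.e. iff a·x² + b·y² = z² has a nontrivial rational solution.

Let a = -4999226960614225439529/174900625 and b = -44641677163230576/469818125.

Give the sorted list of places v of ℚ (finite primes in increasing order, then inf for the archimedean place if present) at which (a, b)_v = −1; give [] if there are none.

[19, 41, 47, inf]

Mod squares: a ≡ -83049, b ≡ -1217858219. Check v ∈ {∞, 2, 3, 5, 7, 11, 13, 19, 23, 29, 31, 37, 41, 47}.
v=3: a=3^3·(≡1), b=3^2·(≡1) mod 3; (1|3)=+1, (1|3)=+1; (−1)^{3·2·1}·(+1)^2·(+1)^3 = +1.
v=5: a=5^-4·(≡1), b=5^-4·(≡1) mod 5; (1|5)=+1, (1|5)=+1; (−1)^{-4·-4·2}·(+1)^-4·(+1)^-4 = +1.
v=31: a=31^1·(≡18), b=31^1·(≡29) mod 31; (18|31)=+1, (29|31)=-1; (−1)^{1·1·15}·(+1)^1·(-1)^1 = +1.
v=37: a=37^2·(≡36), b=37^1·(≡18) mod 37; (36|37)=+1, (18|37)=-1; (−1)^{2·1·18}·(+1)^1·(-1)^2 = +1.
v=41: a=41^2·(≡7), b=41^1·(≡14) mod 41; (7|41)=-1, (14|41)=-1; (−1)^{2·1·20}·(-1)^1·(-1)^2 = -1.
v=19: a=19^1·(≡3), b=19^3·(≡8) mod 19; (3|19)=-1, (8|19)=-1; (−1)^{1·3·9}·(-1)^3·(-1)^1 = -1.
v=29: a=29^2·(≡20), b=29^-1·(≡18) mod 29; (20|29)=+1, (18|29)=-1; (−1)^{2·-1·14}·(+1)^-1·(-1)^2 = +1.
v=23: a=23^-4·(≡9), b=23^-2·(≡22) mod 23; (9|23)=+1, (22|23)=-1; (−1)^{-4·-2·11}·(+1)^-2·(-1)^-4 = +1.
v=2: v_2(a)=0, v_2(b)=4; units ≡ 7, 5 (mod 8); ε·ε+αω+βω = 1·0+0·1+4·0 ≡ 0  ⇒  (a,b)_2 = +1.
v=∞: -83049 < 0 and -1217858219 < 0  ⇒  (a,b)_∞ = -1.
v=11: a=11^2·(≡3), b=11^2·(≡3) mod 11; (3|11)=+1, (3|11)=+1; (−1)^{2·2·5}·(+1)^2·(+1)^2 = +1.
v=47: a=47^1·(≡33), b=47^1·(≡46) mod 47; (33|47)=-1, (46|47)=-1; (−1)^{1·1·23}·(-1)^1·(-1)^1 = -1.
v=13: a=13^4·(≡5), b=13^2·(≡5) mod 13; (5|13)=-1, (5|13)=-1; (−1)^{4·2·6}·(-1)^2·(-1)^4 = +1.
v=7: a=7^0·(≡3), b=7^-2·(≡5) mod 7; (3|7)=-1, (5|7)=-1; (−1)^{0·-2·3}·(-1)^-2·(-1)^0 = +1.
Ram(-83049, -1217858219) = {19, 41, 47, ∞}; no ℚ_19-point on the conic.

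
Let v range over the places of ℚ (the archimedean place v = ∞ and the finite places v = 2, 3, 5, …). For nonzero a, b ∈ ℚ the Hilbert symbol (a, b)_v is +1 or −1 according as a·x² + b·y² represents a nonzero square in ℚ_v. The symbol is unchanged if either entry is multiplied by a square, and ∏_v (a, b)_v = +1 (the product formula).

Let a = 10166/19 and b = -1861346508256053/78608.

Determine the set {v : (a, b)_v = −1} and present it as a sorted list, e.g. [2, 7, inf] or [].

[2, 3, 13, 17, 23, 29]

Mod squares: a ≡ 193154, b ≡ -28101. Check v ∈ {∞, 2, 3, 7, 13, 17, 19, 23, 29}.
v=29: a=29^0·(≡10), b=29^1·(≡8) mod 29; (10|29)=-1, (8|29)=-1; (−1)^{0·1·14}·(-1)^1·(-1)^0 = -1.
v=13: a=13^1·(≡9), b=13^6·(≡7) mod 13; (9|13)=+1, (7|13)=-1; (−1)^{1·6·6}·(+1)^6·(-1)^1 = -1.
v=7: a=7^0·(≡6), b=7^2·(≡4) mod 7; (6|7)=-1, (4|7)=+1; (−1)^{0·2·3}·(-1)^2·(+1)^0 = +1.
v=17: a=17^1·(≡10), b=17^-3·(≡8) mod 17; (10|17)=-1, (8|17)=+1; (−1)^{1·-3·8}·(-1)^-3·(+1)^1 = -1.
v=23: a=23^1·(≡16), b=23^2·(≡11) mod 23; (16|23)=+1, (11|23)=-1; (−1)^{1·2·11}·(+1)^2·(-1)^1 = -1.
v=19: a=19^-1·(≡1), b=19^1·(≡13) mod 19; (1|19)=+1, (13|19)=-1; (−1)^{-1·1·9}·(+1)^1·(-1)^-1 = +1.
v=∞: 193154 > 0 and -28101 < 0  ⇒  (a,b)_∞ = +1.
v=3: a=3^0·(≡2), b=3^3·(≡2) mod 3; (2|3)=-1, (2|3)=-1; (−1)^{0·3·1}·(-1)^3·(-1)^0 = -1.
v=2: v_2(a)=1, v_2(b)=-4; units ≡ 1, 3 (mod 8); ε·ε+αω+βω = 0·1+1·1+-4·0 ≡ 1  ⇒  (a,b)_2 = -1.
|Ram(193154, -28101)| = 6, even; anisotropic at {2, 3, 13, 17, 23, 29}.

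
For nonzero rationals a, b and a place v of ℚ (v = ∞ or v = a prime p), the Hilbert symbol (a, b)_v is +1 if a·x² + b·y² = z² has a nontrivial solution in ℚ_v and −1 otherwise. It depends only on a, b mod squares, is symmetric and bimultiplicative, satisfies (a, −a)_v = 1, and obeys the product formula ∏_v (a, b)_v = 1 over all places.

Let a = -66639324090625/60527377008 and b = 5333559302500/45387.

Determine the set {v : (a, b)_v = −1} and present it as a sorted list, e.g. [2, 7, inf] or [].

Mod squares: a ≡ -7735, b ≡ 3. Check v ∈ {∞, 2, 3, 5, 7, 11, 13, 17, 19, 41, 47}.
v=41: a=41^-2·(≡7), b=41^-2·(≡29) mod 41; (7|41)=-1, (29|41)=-1; (−1)^{-2·-2·20}·(-1)^-2·(-1)^-2 = +1.
v=47: a=47^2·(≡39), b=47^0·(≡17) mod 47; (39|47)=-1, (17|47)=+1; (−1)^{2·0·23}·(-1)^0·(+1)^2 = +1.
v=3: a=3^-8·(≡2), b=3^-3·(≡1) mod 3; (2|3)=-1, (1|3)=+1; (−1)^{-8·-3·1}·(-1)^-3·(+1)^-8 = -1.
v=19: a=19^2·(≡17), b=19^2·(≡2) mod 19; (17|19)=+1, (2|19)=-1; (−1)^{2·2·9}·(+1)^2·(-1)^2 = +1.
v=7: a=7^-3·(≡2), b=7^0·(≡5) mod 7; (2|7)=+1, (5|7)=-1; (−1)^{-3·0·3}·(+1)^0·(-1)^-3 = -1.
v=17: a=17^1·(≡1), b=17^2·(≡14) mod 17; (1|17)=+1, (14|17)=-1; (−1)^{1·2·8}·(+1)^2·(-1)^1 = -1.
v=11: a=11^2·(≡4), b=11^2·(≡5) mod 11; (4|11)=+1, (5|11)=+1; (−1)^{2·2·5}·(+1)^2·(+1)^2 = +1.
v=5: a=5^5·(≡2), b=5^4·(≡2) mod 5; (2|5)=-1, (2|5)=-1; (−1)^{5·4·2}·(-1)^4·(-1)^5 = -1.
v=13: a=13^1·(≡1), b=13^2·(≡3) mod 13; (1|13)=+1, (3|13)=+1; (−1)^{1·2·6}·(+1)^2·(+1)^1 = +1.
v=2: v_2(a)=-4, v_2(b)=2; units ≡ 1, 3 (mod 8); ε·ε+αω+βω = 0·1+-4·1+2·0 ≡ 0  ⇒  (a,b)_2 = +1.
v=∞: -7735 < 0 and 3 > 0  ⇒  (a,b)_∞ = +1.
(-7735, 3 / ℚ) ramifies at {3, 5, 7, 17}: a division algebra.

[3, 5, 7, 17]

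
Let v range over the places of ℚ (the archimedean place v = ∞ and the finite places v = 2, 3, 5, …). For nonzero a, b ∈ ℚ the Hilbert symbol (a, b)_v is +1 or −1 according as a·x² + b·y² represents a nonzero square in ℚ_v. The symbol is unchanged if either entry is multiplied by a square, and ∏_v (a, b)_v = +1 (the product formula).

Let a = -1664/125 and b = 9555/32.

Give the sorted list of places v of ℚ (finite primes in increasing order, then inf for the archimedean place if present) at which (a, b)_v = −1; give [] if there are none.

Mod squares: a ≡ -130, b ≡ 390. Check v ∈ {∞, 2, 3, 5, 7, 13}.
v=7: a=7^0·(≡5), b=7^2·(≡5) mod 7; (5|7)=-1, (5|7)=-1; (−1)^{0·2·3}·(-1)^2·(-1)^0 = +1.
v=2: v_2(a)=7, v_2(b)=-5; units ≡ 7, 3 (mod 8); ε·ε+αω+βω = 1·1+7·1+-5·0 ≡ 0  ⇒  (a,b)_2 = +1.
v=5: a=5^-3·(≡1), b=5^1·(≡3) mod 5; (1|5)=+1, (3|5)=-1; (−1)^{-3·1·2}·(+1)^1·(-1)^-3 = -1.
v=∞: -130 < 0 and 390 > 0  ⇒  (a,b)_∞ = +1.
v=3: a=3^0·(≡2), b=3^1·(≡1) mod 3; (2|3)=-1, (1|3)=+1; (−1)^{0·1·1}·(-1)^1·(+1)^0 = -1.
v=13: a=13^1·(≡10), b=13^1·(≡12) mod 13; (10|13)=+1, (12|13)=+1; (−1)^{1·1·6}·(+1)^1·(+1)^1 = +1.
Ram(-130, 390) = {3, 5}; no ℚ_3-point on the conic.

[3, 5]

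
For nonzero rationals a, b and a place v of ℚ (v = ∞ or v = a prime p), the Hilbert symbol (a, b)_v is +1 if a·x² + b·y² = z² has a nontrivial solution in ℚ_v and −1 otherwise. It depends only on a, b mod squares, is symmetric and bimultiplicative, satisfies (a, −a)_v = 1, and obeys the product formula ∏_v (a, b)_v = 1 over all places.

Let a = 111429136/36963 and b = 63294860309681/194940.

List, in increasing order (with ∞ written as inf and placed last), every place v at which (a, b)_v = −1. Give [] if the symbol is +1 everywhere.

Mod squares: a ≡ 3, b ≡ 15015. Check v ∈ {∞, 2, 3, 5, 7, 11, 13, 19, 23, 29, 37}.
v=7: a=7^2·(≡3), b=7^1·(≡3) mod 7; (3|7)=-1, (3|7)=-1; (−1)^{2·1·3}·(-1)^1·(-1)^2 = -1.
v=5: a=5^0·(≡2), b=5^-1·(≡2) mod 5; (2|5)=-1, (2|5)=-1; (−1)^{0·-1·2}·(-1)^-1·(-1)^0 = -1.
v=23: a=23^0·(≡12), b=23^2·(≡19) mod 23; (12|23)=+1, (19|23)=-1; (−1)^{0·2·11}·(+1)^2·(-1)^0 = +1.
v=2: v_2(a)=4, v_2(b)=-2; units ≡ 3, 7 (mod 8); ε·ε+αω+βω = 1·1+4·0+-2·1 ≡ 1  ⇒  (a,b)_2 = -1.
v=29: a=29^2·(≡27), b=29^4·(≡13) mod 29; (27|29)=-1, (13|29)=+1; (−1)^{2·4·14}·(-1)^4·(+1)^2 = +1.
v=13: a=13^2·(≡9), b=13^3·(≡5) mod 13; (9|13)=+1, (5|13)=-1; (−1)^{2·3·6}·(+1)^3·(-1)^2 = +1.
v=37: a=37^-2·(≡36), b=37^0·(≡1) mod 37; (36|37)=+1, (1|37)=+1; (−1)^{-2·0·18}·(+1)^0·(+1)^-2 = +1.
v=11: a=11^0·(≡9), b=11^1·(≡4) mod 11; (9|11)=+1, (4|11)=+1; (−1)^{0·1·5}·(+1)^1·(+1)^0 = +1.
v=∞: 3 > 0 and 15015 > 0  ⇒  (a,b)_∞ = +1.
v=19: a=19^0·(≡8), b=19^-2·(≡11) mod 19; (8|19)=-1, (11|19)=+1; (−1)^{0·-2·9}·(-1)^-2·(+1)^0 = +1.
v=3: a=3^-3·(≡1), b=3^-3·(≡1) mod 3; (1|3)=+1, (1|3)=+1; (−1)^{-3·-3·1}·(+1)^-3·(+1)^-3 = -1.
|Ram(3, 15015)| = 4, even; anisotropic at {2, 3, 5, 7}.

[2, 3, 5, 7]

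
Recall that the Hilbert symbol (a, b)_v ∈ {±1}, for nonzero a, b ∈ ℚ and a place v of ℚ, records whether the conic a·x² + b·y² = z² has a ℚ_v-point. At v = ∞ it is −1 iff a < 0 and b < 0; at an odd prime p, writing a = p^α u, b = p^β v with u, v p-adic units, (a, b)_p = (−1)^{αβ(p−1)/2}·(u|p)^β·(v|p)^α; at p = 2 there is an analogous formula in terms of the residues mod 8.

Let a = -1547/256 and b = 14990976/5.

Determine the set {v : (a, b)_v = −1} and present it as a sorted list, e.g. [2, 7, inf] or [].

Mod squares: a ≡ -1547, b ≡ 770. Check v ∈ {∞, 2, 3, 5, 7, 11, 13, 17}.
v=3: a=3^0·(≡1), b=3^2·(≡2) mod 3; (1|3)=+1, (2|3)=-1; (−1)^{0·2·1}·(+1)^2·(-1)^0 = +1.
v=2: v_2(a)=-8, v_2(b)=7; units ≡ 5, 1 (mod 8); ε·ε+αω+βω = 0·0+-8·0+7·1 ≡ 1  ⇒  (a,b)_2 = -1.
v=11: a=11^0·(≡5), b=11^1·(≡3) mod 11; (5|11)=+1, (3|11)=+1; (−1)^{0·1·5}·(+1)^1·(+1)^0 = +1.
v=7: a=7^1·(≡6), b=7^1·(≡6) mod 7; (6|7)=-1, (6|7)=-1; (−1)^{1·1·3}·(-1)^1·(-1)^1 = -1.
v=∞: -1547 < 0 and 770 > 0  ⇒  (a,b)_∞ = +1.
v=17: a=17^1·(≡11), b=17^0·(≡14) mod 17; (11|17)=-1, (14|17)=-1; (−1)^{1·0·8}·(-1)^0·(-1)^1 = -1.
v=13: a=13^1·(≡7), b=13^2·(≡1) mod 13; (7|13)=-1, (1|13)=+1; (−1)^{1·2·6}·(-1)^2·(+1)^1 = +1.
v=5: a=5^0·(≡3), b=5^-1·(≡1) mod 5; (3|5)=-1, (1|5)=+1; (−1)^{0·-1·2}·(-1)^-1·(+1)^0 = -1.
Ram(-1547, 770) = {2, 5, 7, 17}; no ℚ_2-point on the conic.

[2, 5, 7, 17]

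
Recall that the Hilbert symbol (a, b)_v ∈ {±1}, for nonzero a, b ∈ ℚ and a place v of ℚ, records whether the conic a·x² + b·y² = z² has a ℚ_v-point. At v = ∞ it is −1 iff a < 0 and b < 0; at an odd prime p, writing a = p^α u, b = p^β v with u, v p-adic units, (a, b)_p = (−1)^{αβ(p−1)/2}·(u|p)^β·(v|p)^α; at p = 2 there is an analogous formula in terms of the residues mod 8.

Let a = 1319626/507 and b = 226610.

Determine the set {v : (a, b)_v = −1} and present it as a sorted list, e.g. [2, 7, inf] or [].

(a, b) ≡ (32718, 226610) mod (ℚ^×)²; places V = {2, 3, 5, 7, 11, 13, 17, 19, 31, 41, 43, ∞}.
(a,b)_∞: sgn(32718)=+, sgn(226610)=+, so +1.
(a,b)_2: α=1, β=1; u≡7, v≡1 (mod 8); ε(u)ε(v)=1·0, αω(v)=1·0, βω(u)=1·0; sum ≡ 0  ⇒  +1.
(a,b)_31: α=0, u≡27; β=1, v≡25 (mod 31); (27|31)=-1, (25|31)=+1; sign (−1)^0·-1^1·+1^0 = -1.
(a,b)_5: α=0, u≡3; β=1, v≡2 (mod 5); (3|5)=-1, (2|5)=-1; sign (−1)^0·-1^1·-1^0 = -1.
(a,b)_7: α=1, u≡5; β=0, v≡6 (mod 7); (5|7)=-1, (6|7)=-1; sign (−1)^0·-1^0·-1^1 = -1.
(a,b)_19: α=1, u≡8; β=0, v≡16 (mod 19); (8|19)=-1, (16|19)=+1; sign (−1)^0·-1^0·+1^1 = +1.
(a,b)_11: α=2, u≡5; β=0, v≡10 (mod 11); (5|11)=+1, (10|11)=-1; sign (−1)^0·+1^0·-1^2 = +1.
(a,b)_3: α=-1, u≡1; β=0, v≡2 (mod 3); (1|3)=+1, (2|3)=-1; sign (−1)^0·+1^0·-1^-1 = -1.
(a,b)_13: α=-2, u≡3; β=0, v≡7 (mod 13); (3|13)=+1, (7|13)=-1; sign (−1)^0·+1^0·-1^-2 = +1.
(a,b)_43: α=0, u≡24; β=1, v≡24 (mod 43); (24|43)=+1, (24|43)=+1; sign (−1)^0·+1^1·+1^0 = +1.
(a,b)_17: α=0, u≡11; β=1, v≡2 (mod 17); (11|17)=-1, (2|17)=+1; sign (−1)^0·-1^1·+1^0 = -1.
(a,b)_41: α=1, u≡11; β=0, v≡3 (mod 41); (11|41)=-1, (3|41)=-1; sign (−1)^0·-1^0·-1^1 = -1.
(32718, 226610 / ℚ) ramifies at {3, 5, 7, 17, 31, 41}: a division algebra.

[3, 5, 7, 17, 31, 41]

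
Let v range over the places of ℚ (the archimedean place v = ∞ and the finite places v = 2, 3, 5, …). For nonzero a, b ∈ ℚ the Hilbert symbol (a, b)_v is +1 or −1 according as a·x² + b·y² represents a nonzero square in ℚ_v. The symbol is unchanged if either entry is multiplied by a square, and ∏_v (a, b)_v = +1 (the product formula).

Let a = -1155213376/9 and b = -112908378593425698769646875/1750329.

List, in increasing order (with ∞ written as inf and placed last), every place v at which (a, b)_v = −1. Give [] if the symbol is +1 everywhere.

[11, 17, 41, inf]

(a, b) ≡ (-18050209, -27115) mod (ℚ^×)²; places V = {2, 3, 5, 7, 11, 13, 17, 19, 29, 41, 47, ∞}.
(a,b)_3: α=-2, u≡2; β=-6, v≡2 (mod 3); (2|3)=-1, (2|3)=-1; sign (−1)^0·-1^-6·-1^-2 = +1.
(a,b)_19: α=1, u≡2; β=2, v≡11 (mod 19); (2|19)=-1, (11|19)=+1; sign (−1)^0·-1^2·+1^1 = +1.
(a,b)_∞: sgn(-18050209)=−, sgn(-27115)=−, so -1.
(a,b)_47: α=1, u≡2; β=2, v≡14 (mod 47); (2|47)=+1, (14|47)=+1; sign (−1)^0·+1^2·+1^1 = +1.
(a,b)_11: α=0, u≡10; β=3, v≡7 (mod 11); (10|11)=-1, (7|11)=-1; sign (−1)^0·-1^3·-1^0 = -1.
(a,b)_41: α=1, u≡23; β=2, v≡3 (mod 41); (23|41)=+1, (3|41)=-1; sign (−1)^0·+1^2·-1^1 = -1.
(a,b)_5: α=0, u≡1; β=5, v≡2 (mod 5); (1|5)=+1, (2|5)=-1; sign (−1)^0·+1^5·-1^0 = +1.
(a,b)_7: α=0, u≡6; β=-4, v≡6 (mod 7); (6|7)=-1, (6|7)=-1; sign (−1)^0·-1^-4·-1^0 = +1.
(a,b)_2: α=6, β=0; u≡7, v≡5 (mod 8); ε(u)ε(v)=1·0, αω(v)=6·1, βω(u)=0·0; sum ≡ 0  ⇒  +1.
(a,b)_17: α=1, u≡13; β=3, v≡12 (mod 17); (13|17)=+1, (12|17)=-1; sign (−1)^0·+1^3·-1^1 = -1.
(a,b)_13: α=0, u≡11; β=2, v≡3 (mod 13); (11|13)=-1, (3|13)=+1; sign (−1)^0·-1^2·+1^0 = +1.
(a,b)_29: α=1, u≡4; β=3, v≡5 (mod 29); (4|29)=+1, (5|29)=+1; sign (−1)^0·+1^3·+1^1 = +1.
(-18050209, -27115 / ℚ) ramifies at {11, 17, 41, ∞}: a division algebra.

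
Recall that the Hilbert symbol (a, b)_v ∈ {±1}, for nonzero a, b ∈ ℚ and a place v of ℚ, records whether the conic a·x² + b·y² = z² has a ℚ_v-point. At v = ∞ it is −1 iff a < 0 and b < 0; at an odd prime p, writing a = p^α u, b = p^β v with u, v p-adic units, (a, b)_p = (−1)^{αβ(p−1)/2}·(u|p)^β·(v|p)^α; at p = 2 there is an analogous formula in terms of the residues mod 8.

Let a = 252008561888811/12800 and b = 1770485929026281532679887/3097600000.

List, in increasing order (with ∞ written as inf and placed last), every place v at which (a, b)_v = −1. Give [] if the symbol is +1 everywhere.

[2, 5, 7, 17]

Mod squares: a ≡ 6902, b ≡ 448630. Check v ∈ {∞, 2, 3, 5, 7, 11, 13, 17, 29, 41}.
v=29: a=29^1·(≡1), b=29^1·(≡16) mod 29; (1|29)=+1, (16|29)=+1; (−1)^{1·1·14}·(+1)^1·(+1)^1 = +1.
v=3: a=3^2·(≡2), b=3^10·(≡1) mod 3; (2|3)=-1, (1|3)=+1; (−1)^{2·10·1}·(-1)^10·(+1)^2 = +1.
v=17: a=17^1·(≡1), b=17^1·(≡10) mod 17; (1|17)=+1, (10|17)=-1; (−1)^{1·1·8}·(+1)^1·(-1)^1 = -1.
v=∞: 6902 > 0 and 448630 > 0  ⇒  (a,b)_∞ = +1.
v=13: a=13^6·(≡1), b=13^7·(≡7) mod 13; (1|13)=+1, (7|13)=-1; (−1)^{6·7·6}·(+1)^7·(-1)^6 = +1.
v=11: a=11^0·(≡5), b=11^-2·(≡8) mod 11; (5|11)=+1, (8|11)=-1; (−1)^{0·-2·5}·(+1)^-2·(-1)^0 = +1.
v=5: a=5^-2·(≡3), b=5^-5·(≡1) mod 5; (3|5)=-1, (1|5)=+1; (−1)^{-2·-5·2}·(-1)^-5·(+1)^-2 = -1.
v=2: v_2(a)=-9, v_2(b)=-13; units ≡ 3, 3 (mod 8); ε·ε+αω+βω = 1·1+-9·1+-13·1 ≡ 1  ⇒  (a,b)_2 = -1.
v=41: a=41^2·(≡26), b=41^4·(≡9) mod 41; (26|41)=-1, (9|41)=+1; (−1)^{2·4·20}·(-1)^4·(+1)^2 = +1.
v=7: a=7^1·(≡5), b=7^3·(≡6) mod 7; (5|7)=-1, (6|7)=-1; (−1)^{1·3·3}·(-1)^3·(-1)^1 = -1.
Ram(6902, 448630) = {2, 5, 7, 17}; no ℚ_2-point on the conic.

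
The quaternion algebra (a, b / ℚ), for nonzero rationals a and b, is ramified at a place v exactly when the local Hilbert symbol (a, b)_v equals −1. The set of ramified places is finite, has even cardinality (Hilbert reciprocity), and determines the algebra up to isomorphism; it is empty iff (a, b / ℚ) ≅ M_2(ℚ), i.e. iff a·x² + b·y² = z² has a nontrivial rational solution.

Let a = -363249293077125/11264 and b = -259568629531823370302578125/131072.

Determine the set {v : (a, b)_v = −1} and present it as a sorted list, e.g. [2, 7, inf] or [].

[3, 5, 7, inf]

(a, b) ≡ (-15015, -2730) mod (ℚ^×)²; places V = {2, 3, 5, 7, 11, 13, 17, ∞}.
(a,b)_13: α=1, u≡2; β=3, v≡2 (mod 13); (2|13)=-1, (2|13)=-1; sign (−1)^0·-1^3·-1^1 = +1.
(a,b)_11: α=-1, u≡7; β=0, v≡9 (mod 11); (7|11)=-1, (9|11)=+1; sign (−1)^0·-1^0·+1^-1 = +1.
(a,b)_17: α=6, u≡4; β=10, v≡3 (mod 17); (4|17)=+1, (3|17)=-1; sign (−1)^0·+1^10·-1^6 = +1.
(a,b)_2: α=-10, β=-17; u≡1, v≡3 (mod 8); ε(u)ε(v)=0·1, αω(v)=-10·1, βω(u)=-17·0; sum ≡ 0  ⇒  +1.
(a,b)_7: α=3, u≡1; β=3, v≡1 (mod 7); (1|7)=+1, (1|7)=+1; sign (−1)^1·+1^3·+1^3 = -1.
(a,b)_5: α=3, u≡2; β=7, v≡1 (mod 5); (2|5)=-1, (1|5)=+1; sign (−1)^0·-1^7·+1^3 = -1.
(a,b)_∞: sgn(-15015)=−, sgn(-2730)=−, so -1.
(a,b)_3: α=3, u≡2; β=7, v≡2 (mod 3); (2|3)=-1, (2|3)=-1; sign (−1)^1·-1^7·-1^3 = -1.
(-15015, -2730 / ℚ) ramifies at {3, 5, 7, ∞}: a division algebra.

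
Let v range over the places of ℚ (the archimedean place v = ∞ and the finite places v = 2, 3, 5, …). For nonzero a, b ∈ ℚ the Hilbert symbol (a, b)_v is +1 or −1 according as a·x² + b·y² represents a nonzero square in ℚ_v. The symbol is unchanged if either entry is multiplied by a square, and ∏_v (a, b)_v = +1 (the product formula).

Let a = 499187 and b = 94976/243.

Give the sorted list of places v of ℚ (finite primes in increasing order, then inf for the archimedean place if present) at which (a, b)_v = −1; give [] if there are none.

[3, 7, 13, 53]

(a, b) ≡ (499187, 1113) mod (ℚ^×)²; places V = {2, 3, 7, 13, 19, 43, 47, 53, ∞}.
(a,b)_47: α=1, u≡46; β=0, v≡28 (mod 47); (46|47)=-1, (28|47)=+1; sign (−1)^0·-1^0·+1^1 = +1.
(a,b)_3: α=0, u≡2; β=-5, v≡2 (mod 3); (2|3)=-1, (2|3)=-1; sign (−1)^0·-1^-5·-1^0 = -1.
(a,b)_7: α=0, u≡3; β=1, v≡6 (mod 7); (3|7)=-1, (6|7)=-1; sign (−1)^0·-1^1·-1^0 = -1.
(a,b)_13: α=1, u≡10; β=0, v≡7 (mod 13); (10|13)=+1, (7|13)=-1; sign (−1)^0·+1^0·-1^1 = -1.
(a,b)_2: α=0, β=8; u≡3, v≡1 (mod 8); ε(u)ε(v)=1·0, αω(v)=0·0, βω(u)=8·1; sum ≡ 0  ⇒  +1.
(a,b)_53: α=0, u≡33; β=1, v≡39 (mod 53); (33|53)=-1, (39|53)=-1; sign (−1)^0·-1^1·-1^0 = -1.
(a,b)_∞: sgn(499187)=+, sgn(1113)=+, so +1.
(a,b)_19: α=1, u≡15; β=0, v≡6 (mod 19); (15|19)=-1, (6|19)=+1; sign (−1)^0·-1^0·+1^1 = +1.
(a,b)_43: α=1, u≡42; β=0, v≡38 (mod 43); (42|43)=-1, (38|43)=+1; sign (−1)^0·-1^0·+1^1 = +1.
|Ram(499187, 1113)| = 4, even; anisotropic at {3, 7, 13, 53}.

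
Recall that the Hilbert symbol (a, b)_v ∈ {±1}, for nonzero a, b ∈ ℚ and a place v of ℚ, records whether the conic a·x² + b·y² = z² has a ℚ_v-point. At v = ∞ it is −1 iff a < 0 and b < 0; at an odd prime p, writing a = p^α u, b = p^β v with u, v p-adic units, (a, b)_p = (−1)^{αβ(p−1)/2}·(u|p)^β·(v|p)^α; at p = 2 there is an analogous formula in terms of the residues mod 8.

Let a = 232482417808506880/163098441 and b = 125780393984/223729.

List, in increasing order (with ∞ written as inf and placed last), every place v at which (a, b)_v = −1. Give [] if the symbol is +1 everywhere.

[2, 31]

Mod squares: a ≡ 2170, b ≡ 434. Check v ∈ {∞, 2, 3, 5, 7, 11, 19, 31, 43}.
v=19: a=19^4·(≡11), b=19^2·(≡17) mod 19; (11|19)=+1, (17|19)=+1; (−1)^{4·2·9}·(+1)^2·(+1)^4 = +1.
v=2: v_2(a)=25, v_2(b)=15; units ≡ 5, 1 (mod 8); ε·ε+αω+βω = 0·0+25·0+15·1 ≡ 1  ⇒  (a,b)_2 = -1.
v=∞: 2170 > 0 and 434 > 0  ⇒  (a,b)_∞ = +1.
v=7: a=7^3·(≡2), b=7^3·(≡6) mod 7; (2|7)=+1, (6|7)=-1; (−1)^{3·3·3}·(+1)^3·(-1)^3 = +1.
v=3: a=3^-6·(≡1), b=3^0·(≡2) mod 3; (1|3)=+1, (2|3)=-1; (−1)^{-6·0·1}·(+1)^0·(-1)^-6 = +1.
v=11: a=11^-2·(≡1), b=11^-2·(≡3) mod 11; (1|11)=+1, (3|11)=+1; (−1)^{-2·-2·5}·(+1)^-2·(+1)^-2 = +1.
v=5: a=5^1·(≡1), b=5^0·(≡1) mod 5; (1|5)=+1, (1|5)=+1; (−1)^{1·0·2}·(+1)^0·(+1)^1 = +1.
v=43: a=43^-2·(≡32), b=43^-2·(≡35) mod 43; (32|43)=-1, (35|43)=+1; (−1)^{-2·-2·21}·(-1)^-2·(+1)^-2 = +1.
v=31: a=31^1·(≡1), b=31^1·(≡20) mod 31; (1|31)=+1, (20|31)=+1; (−1)^{1·1·15}·(+1)^1·(+1)^1 = -1.
(2170, 434 / ℚ) ramifies at {2, 31}: a division algebra.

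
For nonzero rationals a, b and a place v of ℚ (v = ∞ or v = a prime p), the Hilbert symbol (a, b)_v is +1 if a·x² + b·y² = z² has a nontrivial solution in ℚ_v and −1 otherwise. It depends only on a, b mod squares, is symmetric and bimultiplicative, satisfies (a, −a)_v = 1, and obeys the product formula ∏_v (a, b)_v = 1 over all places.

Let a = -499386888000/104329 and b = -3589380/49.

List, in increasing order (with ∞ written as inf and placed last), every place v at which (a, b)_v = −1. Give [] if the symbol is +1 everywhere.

Mod squares: a ≡ -205205, b ≡ -345. Check v ∈ {∞, 2, 3, 5, 7, 11, 13, 17, 19, 23, 41}.
v=41: a=41^1·(≡11), b=41^0·(≡11) mod 41; (11|41)=-1, (11|41)=-1; (−1)^{1·0·20}·(-1)^0·(-1)^1 = -1.
v=19: a=19^-2·(≡14), b=19^0·(≡16) mod 19; (14|19)=-1, (16|19)=+1; (−1)^{-2·0·9}·(-1)^0·(+1)^-2 = +1.
v=11: a=11^1·(≡3), b=11^0·(≡6) mod 11; (3|11)=+1, (6|11)=-1; (−1)^{1·0·5}·(+1)^0·(-1)^1 = -1.
v=3: a=3^2·(≡1), b=3^3·(≡2) mod 3; (1|3)=+1, (2|3)=-1; (−1)^{2·3·1}·(+1)^3·(-1)^2 = +1.
v=2: v_2(a)=6, v_2(b)=2; units ≡ 3, 7 (mod 8); ε·ε+αω+βω = 1·1+6·0+2·1 ≡ 1  ⇒  (a,b)_2 = -1.
v=13: a=13^3·(≡3), b=13^0·(≡5) mod 13; (3|13)=+1, (5|13)=-1; (−1)^{3·0·6}·(+1)^0·(-1)^3 = -1.
v=17: a=17^-2·(≡8), b=17^2·(≡5) mod 17; (8|17)=+1, (5|17)=-1; (−1)^{-2·2·8}·(+1)^2·(-1)^-2 = +1.
v=5: a=5^3·(≡4), b=5^1·(≡1) mod 5; (4|5)=+1, (1|5)=+1; (−1)^{3·1·2}·(+1)^1·(+1)^3 = +1.
v=23: a=23^0·(≡16), b=23^1·(≡6) mod 23; (16|23)=+1, (6|23)=+1; (−1)^{0·1·11}·(+1)^1·(+1)^0 = +1.
v=∞: -205205 < 0 and -345 < 0  ⇒  (a,b)_∞ = -1.
v=7: a=7^1·(≡1), b=7^-2·(≡3) mod 7; (1|7)=+1, (3|7)=-1; (−1)^{1·-2·3}·(+1)^-2·(-1)^1 = -1.
(-205205, -345 / ℚ) ramifies at {2, 7, 11, 13, 41, ∞}: a division algebra.

[2, 7, 11, 13, 41, inf]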